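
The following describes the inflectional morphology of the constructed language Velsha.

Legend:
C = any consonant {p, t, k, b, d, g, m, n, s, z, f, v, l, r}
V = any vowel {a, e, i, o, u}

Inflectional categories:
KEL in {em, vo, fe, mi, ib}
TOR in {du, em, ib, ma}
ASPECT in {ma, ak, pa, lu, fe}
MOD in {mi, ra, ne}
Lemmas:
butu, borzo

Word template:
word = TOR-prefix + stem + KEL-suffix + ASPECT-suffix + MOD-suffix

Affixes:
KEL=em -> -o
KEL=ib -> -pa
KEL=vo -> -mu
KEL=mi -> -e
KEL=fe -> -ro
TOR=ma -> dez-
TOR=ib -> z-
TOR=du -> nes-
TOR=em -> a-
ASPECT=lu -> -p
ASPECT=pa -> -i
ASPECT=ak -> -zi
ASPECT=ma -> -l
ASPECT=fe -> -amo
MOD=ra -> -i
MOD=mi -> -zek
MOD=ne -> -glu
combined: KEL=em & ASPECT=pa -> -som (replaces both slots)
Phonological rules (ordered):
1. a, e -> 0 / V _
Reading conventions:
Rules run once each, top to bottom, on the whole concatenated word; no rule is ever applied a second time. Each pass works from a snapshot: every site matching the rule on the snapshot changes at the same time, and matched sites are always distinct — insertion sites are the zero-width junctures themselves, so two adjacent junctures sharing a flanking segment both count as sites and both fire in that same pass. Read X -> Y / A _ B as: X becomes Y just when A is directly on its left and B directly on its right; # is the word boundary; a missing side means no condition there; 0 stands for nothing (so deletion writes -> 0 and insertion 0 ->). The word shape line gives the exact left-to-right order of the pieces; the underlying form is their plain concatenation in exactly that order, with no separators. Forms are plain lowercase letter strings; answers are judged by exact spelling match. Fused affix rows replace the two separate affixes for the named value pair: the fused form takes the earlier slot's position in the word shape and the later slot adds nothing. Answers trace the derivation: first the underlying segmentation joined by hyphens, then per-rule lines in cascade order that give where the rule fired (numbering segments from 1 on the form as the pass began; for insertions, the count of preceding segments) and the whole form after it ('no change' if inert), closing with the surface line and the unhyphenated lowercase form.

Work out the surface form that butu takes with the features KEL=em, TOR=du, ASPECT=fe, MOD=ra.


underlying: nes-butu-o-amo-i
1. a, e -> 0 / V _: fires at position(s) 9: nesbutuomoi
surface: nesbutuomoi


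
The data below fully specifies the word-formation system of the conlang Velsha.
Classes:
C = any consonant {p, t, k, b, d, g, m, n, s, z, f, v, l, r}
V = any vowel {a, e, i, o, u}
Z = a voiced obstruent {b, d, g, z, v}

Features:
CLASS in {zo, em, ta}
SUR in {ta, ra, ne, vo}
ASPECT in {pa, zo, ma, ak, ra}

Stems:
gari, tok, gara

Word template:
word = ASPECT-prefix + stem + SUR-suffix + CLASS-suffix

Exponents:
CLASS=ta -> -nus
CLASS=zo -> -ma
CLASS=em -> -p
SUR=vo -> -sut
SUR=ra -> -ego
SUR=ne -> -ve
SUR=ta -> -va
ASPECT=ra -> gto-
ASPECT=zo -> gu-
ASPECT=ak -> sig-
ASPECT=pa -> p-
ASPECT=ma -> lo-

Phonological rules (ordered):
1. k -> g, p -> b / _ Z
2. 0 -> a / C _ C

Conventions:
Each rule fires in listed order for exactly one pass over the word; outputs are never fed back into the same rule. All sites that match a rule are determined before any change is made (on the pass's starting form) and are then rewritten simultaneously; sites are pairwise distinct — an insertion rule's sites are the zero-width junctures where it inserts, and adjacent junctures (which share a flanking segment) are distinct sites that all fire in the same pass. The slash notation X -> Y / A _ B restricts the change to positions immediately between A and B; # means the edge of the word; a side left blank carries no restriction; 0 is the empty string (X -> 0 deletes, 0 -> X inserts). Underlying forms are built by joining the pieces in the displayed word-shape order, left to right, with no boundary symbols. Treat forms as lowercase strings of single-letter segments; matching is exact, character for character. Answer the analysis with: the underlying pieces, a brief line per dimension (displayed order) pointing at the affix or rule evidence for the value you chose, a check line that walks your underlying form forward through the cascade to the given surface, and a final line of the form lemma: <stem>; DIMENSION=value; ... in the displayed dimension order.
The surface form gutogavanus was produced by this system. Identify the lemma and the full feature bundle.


underlying: gu-tok-va-nus
CLASS=ta - signalled by the affix -nus
SUR=ta - signalled by the affix -va
ASPECT=zo - signalled by the affix gu-
check: gutokvanus -> gutogvanus -> gutogavanus
lemma: tok; CLASS=ta; SUR=ta; ASPECT=zo


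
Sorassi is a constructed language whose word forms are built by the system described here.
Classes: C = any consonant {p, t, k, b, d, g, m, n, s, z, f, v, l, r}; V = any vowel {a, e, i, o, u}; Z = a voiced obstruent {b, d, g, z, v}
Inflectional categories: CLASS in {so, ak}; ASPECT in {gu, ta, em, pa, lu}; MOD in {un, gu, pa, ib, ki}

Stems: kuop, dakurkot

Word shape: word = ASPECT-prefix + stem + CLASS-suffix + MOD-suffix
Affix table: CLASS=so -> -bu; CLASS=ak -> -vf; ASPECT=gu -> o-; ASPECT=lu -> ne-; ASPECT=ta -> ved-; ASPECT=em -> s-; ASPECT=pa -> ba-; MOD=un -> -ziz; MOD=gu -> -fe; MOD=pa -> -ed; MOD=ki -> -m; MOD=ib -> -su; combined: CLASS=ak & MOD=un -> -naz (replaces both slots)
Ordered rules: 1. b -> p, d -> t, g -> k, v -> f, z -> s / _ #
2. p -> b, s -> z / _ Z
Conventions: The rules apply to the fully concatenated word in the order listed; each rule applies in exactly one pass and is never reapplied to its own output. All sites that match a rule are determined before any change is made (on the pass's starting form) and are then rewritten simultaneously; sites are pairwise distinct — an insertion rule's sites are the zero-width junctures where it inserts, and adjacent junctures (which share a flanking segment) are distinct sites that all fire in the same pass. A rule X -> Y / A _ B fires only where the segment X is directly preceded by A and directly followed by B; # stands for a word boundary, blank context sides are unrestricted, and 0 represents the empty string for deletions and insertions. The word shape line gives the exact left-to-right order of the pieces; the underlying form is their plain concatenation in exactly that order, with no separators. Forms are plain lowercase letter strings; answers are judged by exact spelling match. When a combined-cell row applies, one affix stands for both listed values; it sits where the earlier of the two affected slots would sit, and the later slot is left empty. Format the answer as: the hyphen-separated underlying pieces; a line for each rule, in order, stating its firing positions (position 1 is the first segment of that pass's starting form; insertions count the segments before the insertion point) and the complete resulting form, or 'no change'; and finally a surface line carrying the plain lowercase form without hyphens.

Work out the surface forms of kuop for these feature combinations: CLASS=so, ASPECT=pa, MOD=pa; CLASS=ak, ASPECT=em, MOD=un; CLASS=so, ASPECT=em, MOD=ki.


cell CLASS=so, ASPECT=pa, MOD=pa:
underlying: ba-kuop-bu-ed
1. b -> p, d -> t, g -> k, v -> f, z -> s / _ #: fires at position(s) 10: bakuopbuet
2. p -> b, s -> z / _ Z: fires at position(s) 6: bakuobbuet
surface: bakuobbuet

cell CLASS=ak, ASPECT=em, MOD=un:
underlying: s-kuop-naz
1. b -> p, d -> t, g -> k, v -> f, z -> s / _ #: fires at position(s) 8: skuopnas
2. p -> b, s -> z / _ Z: no change
surface: skuopnas

cell CLASS=so, ASPECT=em, MOD=ki:
underlying: s-kuop-bu-m
1. b -> p, d -> t, g -> k, v -> f, z -> s / _ #: no change
2. p -> b, s -> z / _ Z: fires at position(s) 5: skuobbum
surface: skuobbum


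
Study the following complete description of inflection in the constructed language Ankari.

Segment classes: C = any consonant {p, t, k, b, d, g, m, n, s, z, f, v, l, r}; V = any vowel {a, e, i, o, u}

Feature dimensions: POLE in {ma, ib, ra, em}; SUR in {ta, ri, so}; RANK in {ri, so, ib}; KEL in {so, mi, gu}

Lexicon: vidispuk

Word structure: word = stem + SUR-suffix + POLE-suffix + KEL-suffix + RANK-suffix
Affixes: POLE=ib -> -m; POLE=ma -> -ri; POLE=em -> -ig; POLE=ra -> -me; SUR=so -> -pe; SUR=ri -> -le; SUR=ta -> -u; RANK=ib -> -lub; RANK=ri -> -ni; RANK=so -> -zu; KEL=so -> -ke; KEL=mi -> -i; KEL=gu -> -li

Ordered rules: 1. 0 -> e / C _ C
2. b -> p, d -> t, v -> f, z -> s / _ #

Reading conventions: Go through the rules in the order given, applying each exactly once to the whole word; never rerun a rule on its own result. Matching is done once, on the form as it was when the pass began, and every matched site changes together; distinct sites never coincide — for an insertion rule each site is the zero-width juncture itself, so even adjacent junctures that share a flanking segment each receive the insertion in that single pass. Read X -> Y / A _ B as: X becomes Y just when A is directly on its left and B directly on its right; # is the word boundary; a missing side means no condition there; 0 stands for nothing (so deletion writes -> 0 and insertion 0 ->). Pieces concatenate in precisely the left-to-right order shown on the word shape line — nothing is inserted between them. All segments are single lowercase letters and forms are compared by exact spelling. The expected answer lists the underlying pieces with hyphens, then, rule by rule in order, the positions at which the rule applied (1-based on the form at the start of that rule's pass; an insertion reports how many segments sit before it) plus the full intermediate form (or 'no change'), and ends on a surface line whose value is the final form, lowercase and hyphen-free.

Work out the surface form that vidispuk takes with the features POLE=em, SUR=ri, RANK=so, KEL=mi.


underlying: vidispuk-le-ig-i-zu
1. 0 -> e / C _ C: inserts after position(s) 5, 8: vidisepukeleigizu
2. b -> p, d -> t, v -> f, z -> s / _ #: no change
surface: vidisepukeleigizu


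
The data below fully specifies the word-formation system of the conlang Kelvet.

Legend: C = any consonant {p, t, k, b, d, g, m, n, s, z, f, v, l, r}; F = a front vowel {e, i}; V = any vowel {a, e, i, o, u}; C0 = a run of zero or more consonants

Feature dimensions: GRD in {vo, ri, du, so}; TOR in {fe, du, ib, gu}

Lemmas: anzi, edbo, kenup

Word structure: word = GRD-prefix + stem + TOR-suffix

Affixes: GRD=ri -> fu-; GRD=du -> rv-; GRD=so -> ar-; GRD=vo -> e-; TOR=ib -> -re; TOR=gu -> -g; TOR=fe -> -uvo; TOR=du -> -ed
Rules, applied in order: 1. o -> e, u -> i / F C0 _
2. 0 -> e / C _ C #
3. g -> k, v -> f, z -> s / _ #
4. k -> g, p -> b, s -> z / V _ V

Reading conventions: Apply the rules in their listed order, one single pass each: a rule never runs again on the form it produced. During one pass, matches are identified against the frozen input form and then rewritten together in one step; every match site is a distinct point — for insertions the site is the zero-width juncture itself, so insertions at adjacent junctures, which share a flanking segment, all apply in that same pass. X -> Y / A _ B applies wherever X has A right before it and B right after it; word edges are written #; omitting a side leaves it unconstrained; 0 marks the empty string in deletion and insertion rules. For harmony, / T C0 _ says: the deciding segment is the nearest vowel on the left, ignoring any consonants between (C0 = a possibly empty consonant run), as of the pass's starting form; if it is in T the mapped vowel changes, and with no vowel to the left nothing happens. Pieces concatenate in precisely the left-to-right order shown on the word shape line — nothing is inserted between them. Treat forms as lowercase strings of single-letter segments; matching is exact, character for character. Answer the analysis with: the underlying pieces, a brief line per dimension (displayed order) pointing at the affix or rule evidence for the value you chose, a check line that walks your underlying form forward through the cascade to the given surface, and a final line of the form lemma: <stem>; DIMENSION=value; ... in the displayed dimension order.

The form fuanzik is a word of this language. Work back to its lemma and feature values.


underlying: fu-anzi-g
GRD=ri - signalled by the affix fu-
TOR=gu - signalled by the affix -g
check: fuanzig -> fuanzig -> fuanzig -> fuanzik -> fuanzik
lemma: anzi; GRD=ri; TOR=gu


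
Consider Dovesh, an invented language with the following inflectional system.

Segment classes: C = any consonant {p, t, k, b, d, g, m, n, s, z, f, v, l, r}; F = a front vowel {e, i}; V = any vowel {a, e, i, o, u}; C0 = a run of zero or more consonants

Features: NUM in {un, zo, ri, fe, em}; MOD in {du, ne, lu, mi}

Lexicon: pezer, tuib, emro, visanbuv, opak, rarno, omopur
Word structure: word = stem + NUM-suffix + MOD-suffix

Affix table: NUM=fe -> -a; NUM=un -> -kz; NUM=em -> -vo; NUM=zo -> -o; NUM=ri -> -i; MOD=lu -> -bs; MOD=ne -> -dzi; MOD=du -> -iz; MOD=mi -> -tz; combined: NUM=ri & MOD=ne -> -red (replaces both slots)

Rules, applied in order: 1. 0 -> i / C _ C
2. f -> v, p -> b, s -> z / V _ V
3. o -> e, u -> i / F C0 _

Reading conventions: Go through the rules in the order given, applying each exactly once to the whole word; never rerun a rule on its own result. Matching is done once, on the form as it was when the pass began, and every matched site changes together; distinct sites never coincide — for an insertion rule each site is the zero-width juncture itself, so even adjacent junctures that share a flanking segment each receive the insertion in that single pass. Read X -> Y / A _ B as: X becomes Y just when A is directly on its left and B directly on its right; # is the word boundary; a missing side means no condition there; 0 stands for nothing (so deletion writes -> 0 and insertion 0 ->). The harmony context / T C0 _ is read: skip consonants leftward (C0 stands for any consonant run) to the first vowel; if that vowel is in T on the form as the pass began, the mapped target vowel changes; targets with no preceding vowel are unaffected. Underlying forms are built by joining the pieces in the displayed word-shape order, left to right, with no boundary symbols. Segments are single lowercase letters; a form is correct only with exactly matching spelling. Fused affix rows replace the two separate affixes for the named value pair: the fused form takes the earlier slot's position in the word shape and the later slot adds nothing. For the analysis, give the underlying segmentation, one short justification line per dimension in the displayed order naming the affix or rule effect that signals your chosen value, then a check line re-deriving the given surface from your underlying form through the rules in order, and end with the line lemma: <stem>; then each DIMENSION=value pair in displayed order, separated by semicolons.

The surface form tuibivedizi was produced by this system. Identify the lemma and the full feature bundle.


underlying: tuib-vo-dzi
NUM=em - signalled by the affix -vo
MOD=ne - signalled by the affix -dzi
check: tuibvodzi -> tuibivodizi -> tuibivodizi -> tuibivedizi
lemma: tuib; NUM=em; MOD=ne


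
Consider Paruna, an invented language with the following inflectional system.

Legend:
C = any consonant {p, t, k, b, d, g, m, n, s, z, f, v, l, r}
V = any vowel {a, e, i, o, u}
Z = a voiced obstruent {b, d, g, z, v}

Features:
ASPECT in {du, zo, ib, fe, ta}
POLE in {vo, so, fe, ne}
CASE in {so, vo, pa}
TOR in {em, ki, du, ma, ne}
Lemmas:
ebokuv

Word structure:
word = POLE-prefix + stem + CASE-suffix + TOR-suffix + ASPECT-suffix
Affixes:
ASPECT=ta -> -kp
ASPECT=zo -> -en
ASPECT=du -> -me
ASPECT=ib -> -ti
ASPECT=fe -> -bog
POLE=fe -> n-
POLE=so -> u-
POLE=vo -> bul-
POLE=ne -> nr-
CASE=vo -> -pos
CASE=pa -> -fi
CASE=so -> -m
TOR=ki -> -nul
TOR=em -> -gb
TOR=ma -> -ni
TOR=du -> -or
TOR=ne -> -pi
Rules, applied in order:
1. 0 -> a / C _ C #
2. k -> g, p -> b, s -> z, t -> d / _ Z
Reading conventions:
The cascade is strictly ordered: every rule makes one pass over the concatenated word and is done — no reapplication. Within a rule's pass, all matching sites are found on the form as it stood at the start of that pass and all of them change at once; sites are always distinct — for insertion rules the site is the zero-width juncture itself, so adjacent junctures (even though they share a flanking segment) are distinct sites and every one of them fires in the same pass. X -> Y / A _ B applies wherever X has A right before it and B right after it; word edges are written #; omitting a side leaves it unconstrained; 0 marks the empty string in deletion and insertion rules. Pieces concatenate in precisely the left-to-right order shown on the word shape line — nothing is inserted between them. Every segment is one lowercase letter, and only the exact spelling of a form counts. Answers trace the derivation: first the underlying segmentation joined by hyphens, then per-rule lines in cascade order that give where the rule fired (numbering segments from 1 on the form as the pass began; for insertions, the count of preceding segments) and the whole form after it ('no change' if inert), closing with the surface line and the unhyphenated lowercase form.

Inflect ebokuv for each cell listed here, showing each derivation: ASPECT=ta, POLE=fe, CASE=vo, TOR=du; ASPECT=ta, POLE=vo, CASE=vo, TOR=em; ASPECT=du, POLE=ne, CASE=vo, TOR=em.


cell ASPECT=ta, POLE=fe, CASE=vo, TOR=du:
underlying: n-ebokuv-pos-or-kp
1. 0 -> a / C _ C #: inserts after position(s) 13: nebokuvposorkap
2. k -> g, p -> b, s -> z, t -> d / _ Z: no change
surface: nebokuvposorkap

cell ASPECT=ta, POLE=vo, CASE=vo, TOR=em:
underlying: bul-ebokuv-pos-gb-kp
1. 0 -> a / C _ C #: inserts after position(s) 15: bulebokuvposgbkap
2. k -> g, p -> b, s -> z, t -> d / _ Z: fires at position(s) 12: bulebokuvpozgbkap
surface: bulebokuvpozgbkap

cell ASPECT=du, POLE=ne, CASE=vo, TOR=em:
underlying: nr-ebokuv-pos-gb-me
1. 0 -> a / C _ C #: no change
2. k -> g, p -> b, s -> z, t -> d / _ Z: fires at position(s) 11: nrebokuvpozgbme
surface: nrebokuvpozgbme


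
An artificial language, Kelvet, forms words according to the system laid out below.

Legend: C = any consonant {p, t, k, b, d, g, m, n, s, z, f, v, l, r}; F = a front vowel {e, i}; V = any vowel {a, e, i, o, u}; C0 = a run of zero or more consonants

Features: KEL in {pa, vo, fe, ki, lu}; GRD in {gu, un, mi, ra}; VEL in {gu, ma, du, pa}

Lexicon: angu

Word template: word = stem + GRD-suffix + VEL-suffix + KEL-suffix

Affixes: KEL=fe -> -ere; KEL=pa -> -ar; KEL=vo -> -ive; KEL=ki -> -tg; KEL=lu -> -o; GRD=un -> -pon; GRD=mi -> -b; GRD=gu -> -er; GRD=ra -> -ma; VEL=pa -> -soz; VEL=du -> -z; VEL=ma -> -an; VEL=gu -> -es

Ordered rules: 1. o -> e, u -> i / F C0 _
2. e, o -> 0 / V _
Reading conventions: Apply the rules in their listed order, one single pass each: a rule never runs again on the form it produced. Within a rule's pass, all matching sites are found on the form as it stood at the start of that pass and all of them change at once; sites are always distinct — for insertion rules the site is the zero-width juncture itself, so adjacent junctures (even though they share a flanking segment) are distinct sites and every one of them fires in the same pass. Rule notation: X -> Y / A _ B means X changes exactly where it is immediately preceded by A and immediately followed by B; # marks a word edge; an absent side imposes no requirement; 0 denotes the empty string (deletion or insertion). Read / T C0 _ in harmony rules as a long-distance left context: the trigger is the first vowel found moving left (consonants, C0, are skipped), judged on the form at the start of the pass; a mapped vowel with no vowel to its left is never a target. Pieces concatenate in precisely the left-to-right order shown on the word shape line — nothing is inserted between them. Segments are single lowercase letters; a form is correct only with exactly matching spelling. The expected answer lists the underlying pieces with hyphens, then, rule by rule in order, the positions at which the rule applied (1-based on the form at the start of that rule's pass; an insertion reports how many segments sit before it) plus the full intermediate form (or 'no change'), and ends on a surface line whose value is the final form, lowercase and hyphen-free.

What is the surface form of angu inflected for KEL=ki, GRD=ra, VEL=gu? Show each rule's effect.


underlying: angu-ma-es-tg
1. o -> e, u -> i / F C0 _: no change
2. e, o -> 0 / V _: fires at position(s) 7: angumastg
surface: angumastg


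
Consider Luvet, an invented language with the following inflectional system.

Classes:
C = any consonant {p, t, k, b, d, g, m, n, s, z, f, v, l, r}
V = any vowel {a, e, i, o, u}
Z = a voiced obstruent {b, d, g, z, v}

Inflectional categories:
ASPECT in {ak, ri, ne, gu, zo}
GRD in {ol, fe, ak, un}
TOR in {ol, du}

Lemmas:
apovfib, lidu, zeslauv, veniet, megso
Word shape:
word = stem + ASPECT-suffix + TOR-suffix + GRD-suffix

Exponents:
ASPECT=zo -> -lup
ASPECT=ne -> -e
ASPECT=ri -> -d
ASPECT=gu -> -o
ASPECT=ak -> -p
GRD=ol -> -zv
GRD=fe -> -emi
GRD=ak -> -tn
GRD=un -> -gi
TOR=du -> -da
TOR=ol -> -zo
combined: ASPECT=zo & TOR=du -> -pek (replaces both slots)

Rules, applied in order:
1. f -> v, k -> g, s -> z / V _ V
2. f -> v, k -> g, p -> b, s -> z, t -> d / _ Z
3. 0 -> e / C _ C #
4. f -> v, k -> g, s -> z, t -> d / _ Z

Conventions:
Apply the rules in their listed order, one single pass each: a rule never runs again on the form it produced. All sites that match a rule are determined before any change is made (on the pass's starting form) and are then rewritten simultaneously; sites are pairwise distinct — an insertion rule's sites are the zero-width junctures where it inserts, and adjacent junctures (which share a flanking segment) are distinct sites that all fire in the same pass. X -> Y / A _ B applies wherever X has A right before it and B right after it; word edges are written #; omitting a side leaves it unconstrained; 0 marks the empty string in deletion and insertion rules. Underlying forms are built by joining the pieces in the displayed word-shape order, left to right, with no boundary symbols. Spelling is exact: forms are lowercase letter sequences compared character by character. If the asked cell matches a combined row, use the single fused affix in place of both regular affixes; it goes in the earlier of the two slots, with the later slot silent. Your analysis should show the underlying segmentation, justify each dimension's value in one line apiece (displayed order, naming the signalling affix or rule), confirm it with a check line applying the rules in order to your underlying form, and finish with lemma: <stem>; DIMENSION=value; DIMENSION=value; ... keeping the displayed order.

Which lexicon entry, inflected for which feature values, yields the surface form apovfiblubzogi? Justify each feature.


underlying: apovfib-lup-zo-gi
ASPECT=zo - signalled by the affix -lup
GRD=un - signalled by the affix -gi
TOR=ol - signalled by the affix -zo
check: apovfiblupzogi -> apovfiblupzogi -> apovfiblubzogi -> apovfiblubzogi -> apovfiblubzogi
lemma: apovfib; ASPECT=zo; GRD=un; TOR=ol


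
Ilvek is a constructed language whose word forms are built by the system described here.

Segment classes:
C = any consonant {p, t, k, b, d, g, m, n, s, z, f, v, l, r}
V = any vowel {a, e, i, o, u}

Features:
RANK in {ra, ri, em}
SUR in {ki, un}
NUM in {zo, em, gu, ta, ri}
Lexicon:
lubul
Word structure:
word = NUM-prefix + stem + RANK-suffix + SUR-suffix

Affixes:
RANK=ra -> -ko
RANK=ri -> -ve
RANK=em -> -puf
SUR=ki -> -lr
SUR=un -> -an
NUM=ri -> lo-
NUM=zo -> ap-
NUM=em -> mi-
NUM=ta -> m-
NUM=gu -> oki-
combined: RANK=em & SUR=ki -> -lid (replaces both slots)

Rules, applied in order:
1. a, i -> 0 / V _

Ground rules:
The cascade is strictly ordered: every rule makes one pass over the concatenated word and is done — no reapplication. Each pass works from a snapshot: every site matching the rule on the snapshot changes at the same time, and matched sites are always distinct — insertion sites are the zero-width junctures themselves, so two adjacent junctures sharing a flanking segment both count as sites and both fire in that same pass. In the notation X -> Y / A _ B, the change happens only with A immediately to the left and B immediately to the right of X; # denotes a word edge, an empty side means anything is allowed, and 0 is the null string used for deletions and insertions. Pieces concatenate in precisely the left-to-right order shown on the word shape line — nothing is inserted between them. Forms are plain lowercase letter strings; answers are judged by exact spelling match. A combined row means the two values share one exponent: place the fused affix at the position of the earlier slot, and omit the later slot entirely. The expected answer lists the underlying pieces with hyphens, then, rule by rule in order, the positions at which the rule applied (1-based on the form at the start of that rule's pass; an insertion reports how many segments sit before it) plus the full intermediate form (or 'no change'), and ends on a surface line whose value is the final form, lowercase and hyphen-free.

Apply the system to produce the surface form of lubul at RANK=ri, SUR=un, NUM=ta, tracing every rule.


underlying: m-lubul-ve-an
1. a, i -> 0 / V _: fires at position(s) 9: mlubulven
surface: mlubulven


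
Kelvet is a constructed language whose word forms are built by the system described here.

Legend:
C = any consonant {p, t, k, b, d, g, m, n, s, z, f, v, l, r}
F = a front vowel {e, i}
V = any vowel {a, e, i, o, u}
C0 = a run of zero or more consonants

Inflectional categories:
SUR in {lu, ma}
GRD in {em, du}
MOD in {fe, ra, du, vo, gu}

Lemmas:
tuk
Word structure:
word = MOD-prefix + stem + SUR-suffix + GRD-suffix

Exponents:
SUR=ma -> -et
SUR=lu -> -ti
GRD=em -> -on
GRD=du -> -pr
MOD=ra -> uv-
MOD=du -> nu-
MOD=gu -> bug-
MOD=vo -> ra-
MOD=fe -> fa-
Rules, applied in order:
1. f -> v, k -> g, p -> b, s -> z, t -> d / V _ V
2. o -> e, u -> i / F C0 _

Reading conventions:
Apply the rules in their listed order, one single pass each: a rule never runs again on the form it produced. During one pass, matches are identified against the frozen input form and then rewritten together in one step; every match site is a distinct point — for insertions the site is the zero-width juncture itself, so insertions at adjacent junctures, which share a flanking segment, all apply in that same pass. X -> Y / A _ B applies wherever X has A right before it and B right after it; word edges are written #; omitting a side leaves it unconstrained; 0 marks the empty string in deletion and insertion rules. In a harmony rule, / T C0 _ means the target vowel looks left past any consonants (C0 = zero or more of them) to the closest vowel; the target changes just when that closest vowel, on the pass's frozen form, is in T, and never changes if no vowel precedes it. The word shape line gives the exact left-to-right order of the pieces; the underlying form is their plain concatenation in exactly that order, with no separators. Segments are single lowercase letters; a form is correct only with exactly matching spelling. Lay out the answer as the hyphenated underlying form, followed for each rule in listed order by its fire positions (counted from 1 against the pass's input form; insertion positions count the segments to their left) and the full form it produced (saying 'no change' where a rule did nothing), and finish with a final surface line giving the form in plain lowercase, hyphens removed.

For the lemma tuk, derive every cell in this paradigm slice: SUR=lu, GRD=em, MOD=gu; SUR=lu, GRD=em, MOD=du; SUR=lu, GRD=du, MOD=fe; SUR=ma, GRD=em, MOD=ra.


cell SUR=lu, GRD=em, MOD=gu:
underlying: bug-tuk-ti-on
1. f -> v, k -> g, p -> b, s -> z, t -> d / V _ V: no change
2. o -> e, u -> i / F C0 _: fires at position(s) 9: bugtuktien
surface: bugtuktien

cell SUR=lu, GRD=em, MOD=du:
underlying: nu-tuk-ti-on
1. f -> v, k -> g, p -> b, s -> z, t -> d / V _ V: fires at position(s) 3: nuduktion
2. o -> e, u -> i / F C0 _: fires at position(s) 8: nuduktien
surface: nuduktien

cell SUR=lu, GRD=du, MOD=fe:
underlying: fa-tuk-ti-pr
1. f -> v, k -> g, p -> b, s -> z, t -> d / V _ V: fires at position(s) 3: faduktipr
2. o -> e, u -> i / F C0 _: no change
surface: faduktipr

cell SUR=ma, GRD=em, MOD=ra:
underlying: uv-tuk-et-on
1. f -> v, k -> g, p -> b, s -> z, t -> d / V _ V: fires at position(s) 5, 7: uvtugedon
2. o -> e, u -> i / F C0 _: fires at position(s) 8: uvtugeden
surface: uvtugeden


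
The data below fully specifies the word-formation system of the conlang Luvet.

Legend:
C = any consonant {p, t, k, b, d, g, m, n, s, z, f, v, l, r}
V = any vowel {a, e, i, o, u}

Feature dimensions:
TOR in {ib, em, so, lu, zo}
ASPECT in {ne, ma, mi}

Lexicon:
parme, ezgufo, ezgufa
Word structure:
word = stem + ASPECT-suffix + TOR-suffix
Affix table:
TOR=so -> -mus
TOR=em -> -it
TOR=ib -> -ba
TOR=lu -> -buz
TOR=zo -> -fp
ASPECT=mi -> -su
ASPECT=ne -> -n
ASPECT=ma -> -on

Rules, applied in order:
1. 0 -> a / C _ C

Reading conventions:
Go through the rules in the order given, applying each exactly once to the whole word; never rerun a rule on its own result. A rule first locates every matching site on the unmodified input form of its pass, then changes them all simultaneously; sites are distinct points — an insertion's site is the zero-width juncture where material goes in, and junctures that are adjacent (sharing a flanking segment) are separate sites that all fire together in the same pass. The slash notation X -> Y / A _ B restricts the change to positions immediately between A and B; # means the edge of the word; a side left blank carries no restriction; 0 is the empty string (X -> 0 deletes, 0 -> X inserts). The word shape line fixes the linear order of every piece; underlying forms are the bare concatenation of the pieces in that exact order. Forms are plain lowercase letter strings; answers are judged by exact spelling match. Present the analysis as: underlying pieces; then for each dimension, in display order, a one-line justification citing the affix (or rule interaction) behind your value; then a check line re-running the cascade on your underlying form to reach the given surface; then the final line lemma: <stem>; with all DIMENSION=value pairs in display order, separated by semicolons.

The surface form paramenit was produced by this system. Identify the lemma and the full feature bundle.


underlying: parme-n-it
TOR=em - signalled by the affix -it
ASPECT=ne - signalled by the affix -n
check: parmenit -> paramenit
lemma: parme; TOR=em; ASPECT=ne


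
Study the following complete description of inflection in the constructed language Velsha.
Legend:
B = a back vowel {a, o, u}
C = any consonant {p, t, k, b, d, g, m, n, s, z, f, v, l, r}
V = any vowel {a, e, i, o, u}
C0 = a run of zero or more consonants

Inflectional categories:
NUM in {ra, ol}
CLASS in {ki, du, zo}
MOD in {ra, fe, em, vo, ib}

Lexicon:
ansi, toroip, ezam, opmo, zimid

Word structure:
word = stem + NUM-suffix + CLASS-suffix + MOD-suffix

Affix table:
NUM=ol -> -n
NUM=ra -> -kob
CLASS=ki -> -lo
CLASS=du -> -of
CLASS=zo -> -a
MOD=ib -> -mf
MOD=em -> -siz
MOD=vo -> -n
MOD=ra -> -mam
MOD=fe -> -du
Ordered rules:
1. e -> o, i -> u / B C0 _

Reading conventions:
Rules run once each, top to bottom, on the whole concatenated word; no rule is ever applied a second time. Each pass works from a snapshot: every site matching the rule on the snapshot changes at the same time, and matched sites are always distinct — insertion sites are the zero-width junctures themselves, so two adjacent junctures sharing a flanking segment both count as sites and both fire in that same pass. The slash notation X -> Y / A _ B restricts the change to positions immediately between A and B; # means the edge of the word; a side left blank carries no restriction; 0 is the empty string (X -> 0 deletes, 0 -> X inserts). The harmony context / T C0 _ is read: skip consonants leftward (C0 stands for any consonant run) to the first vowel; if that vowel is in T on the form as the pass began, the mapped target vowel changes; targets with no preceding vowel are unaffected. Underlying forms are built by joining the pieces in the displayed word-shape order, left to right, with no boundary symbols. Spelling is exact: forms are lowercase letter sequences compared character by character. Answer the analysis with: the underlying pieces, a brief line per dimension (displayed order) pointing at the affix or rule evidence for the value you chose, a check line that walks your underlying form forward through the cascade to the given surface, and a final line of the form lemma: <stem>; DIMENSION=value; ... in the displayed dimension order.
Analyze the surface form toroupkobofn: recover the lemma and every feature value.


underlying: toroip-kob-of-n
NUM=ra - signalled by the affix -kob
CLASS=du - signalled by the affix -of
MOD=vo - signalled by the affix -n
check: toroipkobofn -> toroupkobofn
lemma: toroip; NUM=ra; CLASS=du; MOD=vo


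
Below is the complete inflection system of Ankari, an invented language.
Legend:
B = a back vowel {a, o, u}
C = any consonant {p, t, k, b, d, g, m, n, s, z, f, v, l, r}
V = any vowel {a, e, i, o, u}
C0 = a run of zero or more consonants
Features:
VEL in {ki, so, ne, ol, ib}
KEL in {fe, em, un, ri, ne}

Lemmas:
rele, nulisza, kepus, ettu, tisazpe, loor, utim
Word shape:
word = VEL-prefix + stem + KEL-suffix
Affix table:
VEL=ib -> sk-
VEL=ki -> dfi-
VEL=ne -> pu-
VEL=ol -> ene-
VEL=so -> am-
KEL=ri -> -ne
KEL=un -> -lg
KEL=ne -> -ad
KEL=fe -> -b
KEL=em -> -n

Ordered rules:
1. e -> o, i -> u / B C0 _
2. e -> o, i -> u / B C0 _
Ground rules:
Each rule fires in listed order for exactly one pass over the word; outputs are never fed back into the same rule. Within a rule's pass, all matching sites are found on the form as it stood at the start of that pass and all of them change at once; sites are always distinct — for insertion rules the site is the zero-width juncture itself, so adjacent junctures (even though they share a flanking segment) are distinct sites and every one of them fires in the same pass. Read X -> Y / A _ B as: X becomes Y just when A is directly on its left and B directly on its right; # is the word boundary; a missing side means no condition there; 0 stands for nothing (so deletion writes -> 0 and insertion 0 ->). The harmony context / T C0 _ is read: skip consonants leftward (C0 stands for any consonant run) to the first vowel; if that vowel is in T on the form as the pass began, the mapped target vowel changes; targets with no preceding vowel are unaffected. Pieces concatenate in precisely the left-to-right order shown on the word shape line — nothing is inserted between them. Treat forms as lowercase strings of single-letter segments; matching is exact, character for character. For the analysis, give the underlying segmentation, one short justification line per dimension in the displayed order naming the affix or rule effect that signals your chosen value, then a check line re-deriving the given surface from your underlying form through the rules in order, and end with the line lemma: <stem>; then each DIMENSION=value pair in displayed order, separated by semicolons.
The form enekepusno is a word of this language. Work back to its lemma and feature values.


underlying: ene-kepus-ne
VEL=ol - signalled by the affix ene-
KEL=ri - signalled by the affix -ne
check: enekepusne -> enekepusno -> enekepusno
lemma: kepus; VEL=ol; KEL=ri


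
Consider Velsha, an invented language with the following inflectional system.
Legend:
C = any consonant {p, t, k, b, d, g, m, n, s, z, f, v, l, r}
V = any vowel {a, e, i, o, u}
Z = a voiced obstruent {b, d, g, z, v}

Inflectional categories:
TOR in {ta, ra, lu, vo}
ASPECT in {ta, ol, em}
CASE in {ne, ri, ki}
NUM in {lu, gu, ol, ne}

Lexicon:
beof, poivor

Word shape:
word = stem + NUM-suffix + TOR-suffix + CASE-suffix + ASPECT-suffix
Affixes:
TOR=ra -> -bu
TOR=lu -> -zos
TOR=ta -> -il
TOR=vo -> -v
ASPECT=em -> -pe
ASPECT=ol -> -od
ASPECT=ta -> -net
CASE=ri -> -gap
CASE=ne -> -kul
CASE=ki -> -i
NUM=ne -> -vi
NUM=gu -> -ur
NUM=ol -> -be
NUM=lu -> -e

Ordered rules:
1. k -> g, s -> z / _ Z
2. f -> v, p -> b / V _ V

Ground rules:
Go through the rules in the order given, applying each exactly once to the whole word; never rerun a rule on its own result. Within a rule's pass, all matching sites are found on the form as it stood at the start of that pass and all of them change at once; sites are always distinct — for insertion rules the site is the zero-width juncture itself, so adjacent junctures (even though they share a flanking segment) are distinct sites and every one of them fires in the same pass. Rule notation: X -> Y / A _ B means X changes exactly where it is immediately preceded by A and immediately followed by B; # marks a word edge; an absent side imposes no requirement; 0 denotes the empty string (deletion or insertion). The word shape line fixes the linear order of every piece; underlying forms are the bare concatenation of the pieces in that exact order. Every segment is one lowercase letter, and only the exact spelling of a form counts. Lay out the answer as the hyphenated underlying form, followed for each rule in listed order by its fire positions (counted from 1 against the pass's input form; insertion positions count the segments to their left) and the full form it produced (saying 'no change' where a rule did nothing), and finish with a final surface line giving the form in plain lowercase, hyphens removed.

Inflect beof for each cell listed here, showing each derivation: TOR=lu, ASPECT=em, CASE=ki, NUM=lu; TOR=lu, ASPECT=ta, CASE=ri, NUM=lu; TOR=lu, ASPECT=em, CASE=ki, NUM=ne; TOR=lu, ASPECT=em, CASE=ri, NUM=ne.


cell TOR=lu, ASPECT=em, CASE=ki, NUM=lu:
underlying: beof-e-zos-i-pe
1. k -> g, s -> z / _ Z: no change
2. f -> v, p -> b / V _ V: fires at position(s) 4, 10: beovezosibe
surface: beovezosibe

cell TOR=lu, ASPECT=ta, CASE=ri, NUM=lu:
underlying: beof-e-zos-gap-net
1. k -> g, s -> z / _ Z: fires at position(s) 8: beofezozgapnet
2. f -> v, p -> b / V _ V: fires at position(s) 4: beovezozgapnet
surface: beovezozgapnet

cell TOR=lu, ASPECT=em, CASE=ki, NUM=ne:
underlying: beof-vi-zos-i-pe
1. k -> g, s -> z / _ Z: no change
2. f -> v, p -> b / V _ V: fires at position(s) 11: beofvizosibe
surface: beofvizosibe

cell TOR=lu, ASPECT=em, CASE=ri, NUM=ne:
underlying: beof-vi-zos-gap-pe
1. k -> g, s -> z / _ Z: fires at position(s) 9: beofvizozgappe
2. f -> v, p -> b / V _ V: no change
surface: beofvizozgappe


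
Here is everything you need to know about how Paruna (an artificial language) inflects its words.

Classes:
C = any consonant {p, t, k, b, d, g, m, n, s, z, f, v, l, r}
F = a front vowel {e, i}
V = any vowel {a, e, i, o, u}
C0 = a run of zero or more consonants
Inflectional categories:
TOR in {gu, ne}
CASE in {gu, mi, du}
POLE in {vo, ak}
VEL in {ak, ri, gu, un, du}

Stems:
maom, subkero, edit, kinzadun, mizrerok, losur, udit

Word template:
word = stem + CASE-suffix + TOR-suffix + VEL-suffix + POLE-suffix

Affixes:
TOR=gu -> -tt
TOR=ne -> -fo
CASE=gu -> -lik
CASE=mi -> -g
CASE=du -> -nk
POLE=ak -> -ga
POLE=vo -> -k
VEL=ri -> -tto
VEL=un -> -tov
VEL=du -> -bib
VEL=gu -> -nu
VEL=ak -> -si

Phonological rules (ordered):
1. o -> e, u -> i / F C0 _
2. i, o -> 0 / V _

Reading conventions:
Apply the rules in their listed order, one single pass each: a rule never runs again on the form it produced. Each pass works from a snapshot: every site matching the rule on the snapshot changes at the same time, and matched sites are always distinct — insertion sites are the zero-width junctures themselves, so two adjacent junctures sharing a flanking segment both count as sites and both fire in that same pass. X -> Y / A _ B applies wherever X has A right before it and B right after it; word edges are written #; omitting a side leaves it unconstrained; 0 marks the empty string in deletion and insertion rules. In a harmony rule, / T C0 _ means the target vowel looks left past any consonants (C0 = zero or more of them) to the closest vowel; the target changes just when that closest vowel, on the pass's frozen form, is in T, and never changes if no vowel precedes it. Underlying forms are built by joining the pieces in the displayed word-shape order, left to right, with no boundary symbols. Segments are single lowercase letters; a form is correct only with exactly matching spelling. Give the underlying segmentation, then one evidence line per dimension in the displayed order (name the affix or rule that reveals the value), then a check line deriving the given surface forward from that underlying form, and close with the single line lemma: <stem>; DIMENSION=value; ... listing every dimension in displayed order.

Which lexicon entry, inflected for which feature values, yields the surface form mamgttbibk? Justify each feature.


underlying: maom-g-tt-bib-k
TOR=gu - signalled by the affix -tt
CASE=mi - signalled by the affix -g
POLE=vo - signalled by the affix -k
VEL=du - signalled by the affix -bib
check: maomgttbibk -> maomgttbibk -> mamgttbibk
lemma: maom; TOR=gu; CASE=mi; POLE=vo; VEL=du
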